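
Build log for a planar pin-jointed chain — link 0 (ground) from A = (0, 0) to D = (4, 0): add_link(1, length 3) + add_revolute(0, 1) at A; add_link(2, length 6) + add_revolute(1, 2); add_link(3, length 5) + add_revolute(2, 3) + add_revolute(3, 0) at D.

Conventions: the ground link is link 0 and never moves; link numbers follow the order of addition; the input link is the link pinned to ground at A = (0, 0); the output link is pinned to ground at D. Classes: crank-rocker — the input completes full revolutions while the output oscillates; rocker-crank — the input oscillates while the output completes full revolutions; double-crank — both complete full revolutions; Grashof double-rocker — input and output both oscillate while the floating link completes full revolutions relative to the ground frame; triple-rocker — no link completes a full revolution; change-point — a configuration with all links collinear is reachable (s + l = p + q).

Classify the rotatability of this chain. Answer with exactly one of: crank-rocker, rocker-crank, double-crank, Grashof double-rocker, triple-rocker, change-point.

lengths: ground=4, input=3, coupler=6, output=5
sorted: s=3 (shortest), l=6 (longest), p+q=9
s + l = 9 vs p + q = 9
s + l = p + q → change-point (collinear configuration reachable)

change-point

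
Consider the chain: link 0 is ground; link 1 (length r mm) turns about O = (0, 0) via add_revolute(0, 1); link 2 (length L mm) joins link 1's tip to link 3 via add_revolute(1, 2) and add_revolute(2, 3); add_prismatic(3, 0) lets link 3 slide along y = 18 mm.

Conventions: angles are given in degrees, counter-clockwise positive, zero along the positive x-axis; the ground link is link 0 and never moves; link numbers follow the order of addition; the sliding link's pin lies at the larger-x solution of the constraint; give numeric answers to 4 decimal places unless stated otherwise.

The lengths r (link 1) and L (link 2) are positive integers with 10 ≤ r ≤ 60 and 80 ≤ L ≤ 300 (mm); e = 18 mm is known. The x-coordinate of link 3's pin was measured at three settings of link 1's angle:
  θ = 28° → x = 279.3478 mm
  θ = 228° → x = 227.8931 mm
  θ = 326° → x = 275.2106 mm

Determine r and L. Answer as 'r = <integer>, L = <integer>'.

constraint per measurement: (x − r cos θ)² + (r sin θ − e)² = L²
subtracting the θ₁ and θ₂ equations cancels the r² and L² terms:
r = (x₁² − x₂²) / (2[(x₁cos θ₁ + e sin θ₁) − (x₂cos θ₂ + e sin θ₂)]) = 31.0000 → r = 31
L² = (x₁ − r cos θ₁)² + (r sin θ₁ − e)² = 63503.9961 → L = 252.0000 → L = 252
check at θ₃=326°: x = 275.2106 (printed 275.2106) ✓

r = 31, L = 252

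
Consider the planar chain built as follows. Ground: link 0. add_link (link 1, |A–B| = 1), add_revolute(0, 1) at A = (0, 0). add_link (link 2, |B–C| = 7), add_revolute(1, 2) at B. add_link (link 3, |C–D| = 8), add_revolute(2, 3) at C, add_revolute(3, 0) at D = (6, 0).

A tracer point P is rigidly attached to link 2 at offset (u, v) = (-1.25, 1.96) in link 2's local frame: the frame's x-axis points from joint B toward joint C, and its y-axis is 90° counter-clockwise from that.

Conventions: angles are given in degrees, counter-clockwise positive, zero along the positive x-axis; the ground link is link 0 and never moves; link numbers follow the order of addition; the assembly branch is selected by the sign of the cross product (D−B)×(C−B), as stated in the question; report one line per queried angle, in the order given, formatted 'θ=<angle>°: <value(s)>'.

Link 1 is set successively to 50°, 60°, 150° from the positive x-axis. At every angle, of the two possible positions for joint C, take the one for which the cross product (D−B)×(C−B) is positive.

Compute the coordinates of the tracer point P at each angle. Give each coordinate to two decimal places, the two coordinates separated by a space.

A=(0,0), D=(6.00,0)
θ=50°: B = A + 1.00·(cos50°, sin50°) = (0.6428, 0.7660)
θ=50°: |BD| = 5.4117
θ=50°: circle(B,7.00) ∩ circle(D,8.00): a=1.3200, h=6.8744
θ=50°:   candidates: C₊=(2.9226,7.3844) cross=37.202; C₋=(0.9764,-6.2260) cross=-37.202
θ=50°:   branch + wants cross > 0 → take C=(2.9226,7.3844) (cross=37.202)
θ=50°: ex = (C−B)/|BC| = (0.3257,0.9455); ey = (-0.9455,0.3257)
θ=50°: P = B + -1.25·ex + 1.96·ey = (-1.6175,0.2225)
θ=60°: B = A + 1.00·(cos60°, sin60°) = (0.5000, 0.8660)
θ=60°: |BD| = 5.5678
θ=60°: circle(B,7.00) ∩ circle(D,8.00): a=1.4368, h=6.8509
θ=60°:   candidates: C₊=(2.9850,7.4101) cross=38.144; C₋=(0.8537,-6.1250) cross=-38.144
θ=60°:   branch + wants cross > 0 → take C=(2.9850,7.4101) (cross=38.144)
θ=60°: ex = (C−B)/|BC| = (0.3550,0.9349); ey = (-0.9349,0.3550)
θ=60°: P = B + -1.25·ex + 1.96·ey = (-1.7761,0.3932)
θ=150°: B = A + 1.00·(cos150°, sin150°) = (-0.8660, 0.5000)
θ=150°: |BD| = 6.8842
θ=150°: circle(B,7.00) ∩ circle(D,8.00): a=2.3527, h=6.5928
θ=150°:   candidates: C₊=(1.9592,6.9045) cross=45.386; C₋=(1.0016,-6.2463) cross=-45.386
θ=150°:   branch + wants cross > 0 → take C=(1.9592,6.9045) (cross=45.386)
θ=150°: ex = (C−B)/|BC| = (0.4036,0.9149); ey = (-0.9149,0.4036)
θ=150°: P = B + -1.25·ex + 1.96·ey = (-3.1638,0.1474)

θ=50°: -1.62 0.22
θ=60°: -1.78 0.39
θ=150°: -3.16 0.15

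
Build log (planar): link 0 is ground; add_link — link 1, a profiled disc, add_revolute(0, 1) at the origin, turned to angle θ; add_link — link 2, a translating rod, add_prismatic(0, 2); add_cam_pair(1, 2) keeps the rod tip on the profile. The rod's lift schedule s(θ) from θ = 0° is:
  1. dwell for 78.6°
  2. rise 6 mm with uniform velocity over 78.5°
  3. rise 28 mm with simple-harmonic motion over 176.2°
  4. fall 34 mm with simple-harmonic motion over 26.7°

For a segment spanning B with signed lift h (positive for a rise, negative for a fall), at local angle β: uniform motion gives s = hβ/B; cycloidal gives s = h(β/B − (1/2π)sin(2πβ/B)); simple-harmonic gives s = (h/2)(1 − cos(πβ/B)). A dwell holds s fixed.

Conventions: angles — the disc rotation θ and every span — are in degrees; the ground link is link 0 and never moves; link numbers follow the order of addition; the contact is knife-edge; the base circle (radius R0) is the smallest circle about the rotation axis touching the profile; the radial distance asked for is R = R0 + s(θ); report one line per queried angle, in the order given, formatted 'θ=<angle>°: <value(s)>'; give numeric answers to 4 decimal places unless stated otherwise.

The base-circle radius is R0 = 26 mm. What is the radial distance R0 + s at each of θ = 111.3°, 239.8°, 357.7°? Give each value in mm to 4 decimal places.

seg 1 [0°–78.6°] dwell: s stays 0.0000
seg 2 [78.6°–157.1°] uniform, h=6: θ=111.3° here. β=32.7, B=78.5. 6·32.7/78.5 = 2.4994 → s = 2.4994
seg 2 [78.6°–157.1°] uniform, h=6: full span → s += 6 → s = 6.0000
seg 3 [157.1°–333.3°] simple-harmonic, h=28: θ=239.8° here. β=82.7, B=176.2. 28/2·(1 − cos(π·0.4694)) = 12.6542 → s = 18.6542
seg 3 [157.1°–333.3°] simple-harmonic, h=28: full span → s += 28 → s = 34.0000
seg 4 [333.3°–360°] simple-harmonic, h=-34: θ=357.7° here. β=24.4, B=26.7. -34/2·(1 − cos(π·0.9139)) = -33.3813 → s = 0.6187
θ=111.3°: R = R0 + s = 26 + 2.4994 = 28.4994
θ=239.8°: R = R0 + s = 26 + 18.6542 = 44.6542
θ=357.7°: R = R0 + s = 26 + 0.6187 = 26.6187

θ=111.3°: 28.4994
θ=239.8°: 44.6542
θ=357.7°: 26.6187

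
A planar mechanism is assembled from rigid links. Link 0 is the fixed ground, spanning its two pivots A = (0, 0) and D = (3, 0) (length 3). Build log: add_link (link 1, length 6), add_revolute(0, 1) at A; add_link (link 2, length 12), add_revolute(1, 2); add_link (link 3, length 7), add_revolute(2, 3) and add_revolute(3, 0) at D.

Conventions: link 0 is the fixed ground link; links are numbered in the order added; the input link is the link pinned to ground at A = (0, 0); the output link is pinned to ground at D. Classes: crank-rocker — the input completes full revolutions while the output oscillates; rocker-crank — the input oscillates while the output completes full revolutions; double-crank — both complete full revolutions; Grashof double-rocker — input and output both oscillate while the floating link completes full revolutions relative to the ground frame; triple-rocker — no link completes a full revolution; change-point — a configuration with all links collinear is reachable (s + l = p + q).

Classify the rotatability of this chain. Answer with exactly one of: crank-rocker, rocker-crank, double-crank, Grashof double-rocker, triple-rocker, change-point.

lengths: ground=3, input=6, coupler=12, output=7
sorted: s=3 (shortest), l=12 (longest), p+q=13
s + l = 15 vs p + q = 13
s + l > p + q → non-Grashof → no link fully rotates → triple-rocker

triple-rocker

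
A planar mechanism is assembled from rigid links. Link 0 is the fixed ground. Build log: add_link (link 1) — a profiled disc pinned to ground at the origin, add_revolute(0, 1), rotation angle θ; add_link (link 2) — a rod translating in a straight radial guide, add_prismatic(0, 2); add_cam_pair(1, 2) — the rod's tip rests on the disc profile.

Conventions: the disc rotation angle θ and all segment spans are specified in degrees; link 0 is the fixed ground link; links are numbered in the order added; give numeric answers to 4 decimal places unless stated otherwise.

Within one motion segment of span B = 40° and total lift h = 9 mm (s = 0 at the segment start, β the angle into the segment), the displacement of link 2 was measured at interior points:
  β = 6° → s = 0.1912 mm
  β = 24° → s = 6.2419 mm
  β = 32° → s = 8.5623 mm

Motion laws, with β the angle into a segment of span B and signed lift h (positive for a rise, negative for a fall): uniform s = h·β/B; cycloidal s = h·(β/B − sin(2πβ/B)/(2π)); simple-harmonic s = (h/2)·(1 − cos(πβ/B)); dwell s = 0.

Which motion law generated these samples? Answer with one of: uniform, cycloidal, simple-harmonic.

candidates at β/B = r: uniform s = h·r (linear in β); cycloidal s = h·(r − sin(2πr)/(2π)); simple-harmonic s = (h/2)(1 − cos(πr))
β=6°: printed 0.1912 | uniform 1.3500, cycloidal 0.1912, simple-harmonic 0.4905
β=24°: printed 6.2419 | uniform 5.4000, cycloidal 6.2419, simple-harmonic 5.8906
β=32°: printed 8.5623 | uniform 7.2000, cycloidal 8.5623, simple-harmonic 8.1406
only one law matches every sample → cycloidal

cycloidal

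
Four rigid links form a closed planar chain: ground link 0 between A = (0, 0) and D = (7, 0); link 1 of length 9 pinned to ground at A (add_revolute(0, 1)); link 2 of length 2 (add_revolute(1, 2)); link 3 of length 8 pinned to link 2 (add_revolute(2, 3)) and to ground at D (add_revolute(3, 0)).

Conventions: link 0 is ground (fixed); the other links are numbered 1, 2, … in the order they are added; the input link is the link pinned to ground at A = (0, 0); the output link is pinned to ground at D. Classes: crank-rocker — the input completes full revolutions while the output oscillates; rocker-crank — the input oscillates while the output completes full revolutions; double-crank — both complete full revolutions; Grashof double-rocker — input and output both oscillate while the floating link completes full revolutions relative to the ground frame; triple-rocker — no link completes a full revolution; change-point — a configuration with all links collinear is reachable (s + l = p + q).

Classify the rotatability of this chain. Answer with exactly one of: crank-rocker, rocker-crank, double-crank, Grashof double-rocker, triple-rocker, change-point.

lengths: ground=7, input=9, coupler=2, output=8
sorted: s=2 (shortest), l=9 (longest), p+q=15
s + l = 11 vs p + q = 15
s + l < p + q (Grashof) with shortest = coupler link → Grashof double-rocker

Grashof double-rocker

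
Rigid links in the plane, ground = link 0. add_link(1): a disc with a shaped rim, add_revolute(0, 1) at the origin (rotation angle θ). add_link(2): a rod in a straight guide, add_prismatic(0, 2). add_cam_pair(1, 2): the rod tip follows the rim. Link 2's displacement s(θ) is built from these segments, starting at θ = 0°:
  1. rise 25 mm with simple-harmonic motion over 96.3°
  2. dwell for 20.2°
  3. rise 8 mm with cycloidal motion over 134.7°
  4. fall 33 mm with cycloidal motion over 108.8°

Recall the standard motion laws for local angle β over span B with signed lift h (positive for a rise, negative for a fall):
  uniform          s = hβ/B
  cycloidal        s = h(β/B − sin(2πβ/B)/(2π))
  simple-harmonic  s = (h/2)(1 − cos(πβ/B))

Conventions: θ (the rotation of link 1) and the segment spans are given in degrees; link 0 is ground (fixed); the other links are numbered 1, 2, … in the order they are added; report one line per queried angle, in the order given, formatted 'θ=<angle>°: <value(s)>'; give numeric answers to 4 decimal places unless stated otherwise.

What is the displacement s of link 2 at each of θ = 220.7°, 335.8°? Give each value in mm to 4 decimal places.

segment 1 (0° to 96.3°, simple-harmonic, h = 25) is passed completely: s = 0.0000 + (25) = 25.0000
segment 2 (96.3° to 116.5°, dwell): s unchanged at 25.0000
θ = 220.7° falls in segment 3 (116.5° to 251.2°, cycloidal, h = 8): β = 220.7 − 116.5 = 104.2°, B = 134.7°; Δs = 8·(0.7736 − sin(2π·0.7736)/(2π)) = 7.4479; s = 25.0000 + 7.4479 = 32.4479
segment 3 (116.5° to 251.2°, cycloidal, h = 8) is passed completely: s = 25.0000 + (8) = 33.0000
θ = 335.8° falls in segment 4 (251.2° to 360°, cycloidal, h = -33): β = 335.8 − 251.2 = 84.6°, B = 108.8°; Δs = -33·(0.7776 − sin(2π·0.7776)/(2π)) = -30.8334; s = 33.0000 − 30.8334 = 2.1666

θ=220.7°: 32.4479
θ=335.8°: 2.1666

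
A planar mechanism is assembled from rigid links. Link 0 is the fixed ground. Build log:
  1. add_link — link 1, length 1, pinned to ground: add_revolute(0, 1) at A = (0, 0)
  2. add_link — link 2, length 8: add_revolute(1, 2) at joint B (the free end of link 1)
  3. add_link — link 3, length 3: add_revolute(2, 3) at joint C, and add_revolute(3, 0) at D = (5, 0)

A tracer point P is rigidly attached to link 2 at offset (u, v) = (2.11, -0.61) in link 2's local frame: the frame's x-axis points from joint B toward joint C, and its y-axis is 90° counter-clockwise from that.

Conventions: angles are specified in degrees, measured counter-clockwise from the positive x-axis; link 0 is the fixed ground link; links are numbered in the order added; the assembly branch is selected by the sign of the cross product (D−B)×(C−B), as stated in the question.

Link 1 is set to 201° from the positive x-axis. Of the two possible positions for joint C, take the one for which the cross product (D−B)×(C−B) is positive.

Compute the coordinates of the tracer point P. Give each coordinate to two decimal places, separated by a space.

A=(0,0), D=(5.00,0)
B = A + 1.00·(cos201°, sin201°) = (-0.9336, -0.3584)
|BD| = 5.9444
circle(B,8.00) ∩ circle(D,3.00): a=7.5984, h=2.5028
  candidates: C₊=(6.5001,2.5980) cross=14.878; C₋=(6.8019,-2.3986) cross=-14.878
  branch + wants cross > 0 → take C=(6.5001,2.5980) (cross=14.878)
ex = (C−B)/|BC| = (0.9292,0.3695); ey = (-0.3695,0.9292)
P = B + 2.11·ex + -0.61·ey = (1.2525,-0.1454)

1.25 -0.15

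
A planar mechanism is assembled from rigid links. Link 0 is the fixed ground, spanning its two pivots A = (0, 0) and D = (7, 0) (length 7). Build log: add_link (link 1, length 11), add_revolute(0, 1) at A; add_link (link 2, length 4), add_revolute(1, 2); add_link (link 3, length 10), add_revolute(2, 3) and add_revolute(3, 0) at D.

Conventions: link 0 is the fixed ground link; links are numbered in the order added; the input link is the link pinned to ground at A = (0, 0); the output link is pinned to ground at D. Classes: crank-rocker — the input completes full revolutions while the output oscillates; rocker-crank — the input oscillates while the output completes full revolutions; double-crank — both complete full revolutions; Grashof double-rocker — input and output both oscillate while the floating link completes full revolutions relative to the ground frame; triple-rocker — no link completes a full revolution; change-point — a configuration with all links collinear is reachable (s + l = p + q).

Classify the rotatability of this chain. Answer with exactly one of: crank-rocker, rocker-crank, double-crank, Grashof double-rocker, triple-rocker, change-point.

lengths: ground=7, input=11, coupler=4, output=10
sorted: s=4 (shortest), l=11 (longest), p+q=17
s + l = 15 vs p + q = 17
s + l < p + q (Grashof) with shortest = coupler link → Grashof double-rocker

Grashof double-rocker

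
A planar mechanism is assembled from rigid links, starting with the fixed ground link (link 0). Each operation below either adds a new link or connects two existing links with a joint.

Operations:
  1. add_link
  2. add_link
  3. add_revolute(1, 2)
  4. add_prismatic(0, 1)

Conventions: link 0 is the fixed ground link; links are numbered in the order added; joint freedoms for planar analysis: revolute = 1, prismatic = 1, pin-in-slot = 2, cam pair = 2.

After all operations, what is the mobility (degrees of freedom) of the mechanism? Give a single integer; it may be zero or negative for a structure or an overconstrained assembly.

L=1 J1=0 J2=0
add link → L=2 J1=0 J2=0
add link → L=3 J1=0 J2=0
R@1,2 dof=1 J1 → L=3 J1=1 J2=0
P@0,1 dof=1 J1 → L=3 J1=2 J2=0
M=3(L−1)−2J1−J2=3·2−2·2−0=2

M = 2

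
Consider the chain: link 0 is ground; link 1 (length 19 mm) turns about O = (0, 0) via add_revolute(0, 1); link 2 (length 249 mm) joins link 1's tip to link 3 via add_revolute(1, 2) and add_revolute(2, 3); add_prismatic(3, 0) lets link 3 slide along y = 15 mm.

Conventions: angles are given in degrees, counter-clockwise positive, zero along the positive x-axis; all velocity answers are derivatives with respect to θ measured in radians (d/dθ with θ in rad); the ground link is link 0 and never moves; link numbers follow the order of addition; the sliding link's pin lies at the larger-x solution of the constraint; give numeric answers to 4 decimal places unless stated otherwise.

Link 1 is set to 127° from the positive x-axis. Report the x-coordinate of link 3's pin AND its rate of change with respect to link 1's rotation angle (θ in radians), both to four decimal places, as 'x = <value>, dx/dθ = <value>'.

geometry: r = 19 mm, L = 249 mm, e = 15 mm
crank pin P = (r cos θ, r sin θ) = (-11.434485, 15.174075)
h = r sin θ − e = 15.174075 − 15 = 0.174075
x = r cos θ + √(L² − h²) = -11.434485 + 248.999939 = 237.565454
dx/dθ = −r sin θ − h·r cos θ/√(L² − h²) (θ in radians; h = 0.174075) = -15.166081

x = 237.5655, dx/dθ = -15.1661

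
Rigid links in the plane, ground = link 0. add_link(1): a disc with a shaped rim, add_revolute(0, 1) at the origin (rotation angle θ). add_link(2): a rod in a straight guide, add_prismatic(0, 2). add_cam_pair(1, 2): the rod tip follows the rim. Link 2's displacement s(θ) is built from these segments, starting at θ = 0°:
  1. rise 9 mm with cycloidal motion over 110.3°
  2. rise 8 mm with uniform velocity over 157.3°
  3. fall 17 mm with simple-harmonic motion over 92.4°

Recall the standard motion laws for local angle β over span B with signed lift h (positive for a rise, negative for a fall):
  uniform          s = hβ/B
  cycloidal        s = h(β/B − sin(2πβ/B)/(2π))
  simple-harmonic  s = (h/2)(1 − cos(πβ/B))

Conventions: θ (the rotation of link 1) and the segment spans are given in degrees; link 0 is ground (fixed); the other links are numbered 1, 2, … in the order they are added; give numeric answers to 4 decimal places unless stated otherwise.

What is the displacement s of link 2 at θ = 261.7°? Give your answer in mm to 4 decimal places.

segment 1 (0° to 110.3°, cycloidal, h = 9) is passed completely: s = 0.0000 + (9) = 9.0000
θ = 261.7° falls in segment 2 (110.3° to 267.6°, uniform, h = 8): β = 261.7 − 110.3 = 151.4°, B = 157.3°; Δs = 8·151.4/157.3 = 7.6999; s = 9.0000 + 7.6999 = 16.6999

16.6999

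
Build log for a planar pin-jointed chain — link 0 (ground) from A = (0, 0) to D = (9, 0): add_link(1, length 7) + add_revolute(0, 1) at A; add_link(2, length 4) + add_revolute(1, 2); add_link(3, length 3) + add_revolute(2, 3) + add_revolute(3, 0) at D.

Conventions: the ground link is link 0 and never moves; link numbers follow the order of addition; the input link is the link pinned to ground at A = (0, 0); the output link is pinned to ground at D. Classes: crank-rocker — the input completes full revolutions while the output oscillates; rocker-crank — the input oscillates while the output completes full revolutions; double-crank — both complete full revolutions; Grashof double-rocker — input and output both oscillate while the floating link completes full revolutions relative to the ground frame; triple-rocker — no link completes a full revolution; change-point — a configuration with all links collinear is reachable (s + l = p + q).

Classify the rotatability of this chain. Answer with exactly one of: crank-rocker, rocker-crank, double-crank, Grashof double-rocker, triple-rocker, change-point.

lengths: ground=9, input=7, coupler=4, output=3
sorted: s=3 (shortest), l=9 (longest), p+q=11
s + l = 12 vs p + q = 11
s + l > p + q → non-Grashof → no link fully rotates → triple-rocker

triple-rocker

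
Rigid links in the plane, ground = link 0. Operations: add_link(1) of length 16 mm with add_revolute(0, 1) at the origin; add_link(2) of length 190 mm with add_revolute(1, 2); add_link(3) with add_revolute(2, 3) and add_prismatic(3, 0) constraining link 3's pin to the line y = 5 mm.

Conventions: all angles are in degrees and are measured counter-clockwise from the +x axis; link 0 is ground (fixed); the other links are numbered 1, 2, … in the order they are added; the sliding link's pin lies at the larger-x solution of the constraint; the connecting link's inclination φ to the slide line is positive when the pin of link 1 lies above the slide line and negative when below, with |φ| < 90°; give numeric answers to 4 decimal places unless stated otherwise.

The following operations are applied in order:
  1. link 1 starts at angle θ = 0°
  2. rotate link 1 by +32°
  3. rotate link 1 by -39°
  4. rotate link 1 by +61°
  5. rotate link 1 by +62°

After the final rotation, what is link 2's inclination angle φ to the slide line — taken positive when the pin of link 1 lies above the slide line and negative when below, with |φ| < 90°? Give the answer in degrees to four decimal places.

geometry: r = 16 mm, L = 190 mm, e = 5 mm; θ starts at 0°
rotate link 1 by +32°: θ ← 0° +32° = 32°
rotate link 1 by -39°: θ ← 32° -39° = -7°
rotate link 1 by +61°: θ ← -7° +61° = 54°
rotate link 1 by +62°: θ ← 54° +62° = 116°
h = r sin θ − e = 14.380705 − 5 = 9.380705
sin φ = h / L = 9.380705 / 190 = 0.04937213
φ = arcsin(0.04937213) = 2.829965°

2.8300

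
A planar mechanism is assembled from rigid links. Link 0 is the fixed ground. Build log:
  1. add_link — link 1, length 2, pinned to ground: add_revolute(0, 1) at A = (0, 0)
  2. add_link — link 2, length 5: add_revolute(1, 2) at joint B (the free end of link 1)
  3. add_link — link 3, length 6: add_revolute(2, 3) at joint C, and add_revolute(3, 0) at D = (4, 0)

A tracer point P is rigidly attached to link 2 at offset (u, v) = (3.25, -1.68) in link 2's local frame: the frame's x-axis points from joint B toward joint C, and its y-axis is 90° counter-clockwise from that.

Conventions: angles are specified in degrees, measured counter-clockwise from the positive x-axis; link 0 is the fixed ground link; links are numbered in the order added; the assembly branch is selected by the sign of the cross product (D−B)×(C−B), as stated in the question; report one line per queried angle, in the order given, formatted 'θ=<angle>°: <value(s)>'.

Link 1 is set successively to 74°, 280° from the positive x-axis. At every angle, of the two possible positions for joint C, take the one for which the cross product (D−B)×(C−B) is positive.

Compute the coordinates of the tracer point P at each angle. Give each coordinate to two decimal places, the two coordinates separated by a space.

A=(0,0), D=(4.00,0)
θ=74°: B = A + 2.00·(cos74°, sin74°) = (0.5513, 1.9225)
θ=74°: |BD| = 3.9484
θ=74°: circle(B,5.00) ∩ circle(D,6.00): a=0.5812, h=4.9661
θ=74°:   candidates: C₊=(3.4770,5.9772) cross=19.608; C₋=(-1.3591,-2.6981) cross=-19.608
θ=74°:   branch + wants cross > 0 → take C=(3.4770,5.9772) (cross=19.608)
θ=74°: ex = (C−B)/|BC| = (0.5851,0.8109); ey = (-0.8109,0.5851)
θ=74°: P = B + 3.25·ex + -1.68·ey = (3.8154,3.5750)
θ=280°: B = A + 2.00·(cos280°, sin280°) = (0.3473, -1.9696)
θ=280°: |BD| = 4.1499
θ=280°: circle(B,5.00) ∩ circle(D,6.00): a=0.7496, h=4.9435
θ=280°:   candidates: C₊=(-1.3392,2.7374) cross=20.515; C₋=(3.3534,-5.9651) cross=-20.515
θ=280°:   branch + wants cross > 0 → take C=(-1.3392,2.7374) (cross=20.515)
θ=280°: ex = (C−B)/|BC| = (-0.3373,0.9414); ey = (-0.9414,-0.3373)
θ=280°: P = B + 3.25·ex + -1.68·ey = (0.8326,1.6566)

θ=74°: 3.82 3.57
θ=280°: 0.83 1.66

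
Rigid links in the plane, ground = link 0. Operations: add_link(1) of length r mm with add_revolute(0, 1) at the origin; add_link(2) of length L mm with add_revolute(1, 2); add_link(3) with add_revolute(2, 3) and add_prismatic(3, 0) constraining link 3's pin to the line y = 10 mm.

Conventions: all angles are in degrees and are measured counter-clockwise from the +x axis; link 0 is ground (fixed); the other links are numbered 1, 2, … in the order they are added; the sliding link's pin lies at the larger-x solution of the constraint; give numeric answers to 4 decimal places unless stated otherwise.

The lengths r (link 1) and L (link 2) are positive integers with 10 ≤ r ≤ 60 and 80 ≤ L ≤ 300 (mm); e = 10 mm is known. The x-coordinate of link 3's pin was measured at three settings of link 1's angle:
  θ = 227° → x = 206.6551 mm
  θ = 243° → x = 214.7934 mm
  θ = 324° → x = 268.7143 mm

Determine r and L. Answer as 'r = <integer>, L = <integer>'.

constraint per measurement: (x − r cos θ)² + (r sin θ − e)² = L²
subtracting the θ₁ and θ₂ equations cancels the r² and L² terms:
r = (x₁² − x₂²) / (2[(x₁cos θ₁ + e sin θ₁) − (x₂cos θ₂ + e sin θ₂)]) = 41.0000 → r = 41
L² = (x₁ − r cos θ₁)² + (r sin θ₁ − e)² = 56643.9924 → L = 238.0000 → L = 238
check at θ₃=324°: x = 268.7143 (printed 268.7143) ✓

r = 41, L = 238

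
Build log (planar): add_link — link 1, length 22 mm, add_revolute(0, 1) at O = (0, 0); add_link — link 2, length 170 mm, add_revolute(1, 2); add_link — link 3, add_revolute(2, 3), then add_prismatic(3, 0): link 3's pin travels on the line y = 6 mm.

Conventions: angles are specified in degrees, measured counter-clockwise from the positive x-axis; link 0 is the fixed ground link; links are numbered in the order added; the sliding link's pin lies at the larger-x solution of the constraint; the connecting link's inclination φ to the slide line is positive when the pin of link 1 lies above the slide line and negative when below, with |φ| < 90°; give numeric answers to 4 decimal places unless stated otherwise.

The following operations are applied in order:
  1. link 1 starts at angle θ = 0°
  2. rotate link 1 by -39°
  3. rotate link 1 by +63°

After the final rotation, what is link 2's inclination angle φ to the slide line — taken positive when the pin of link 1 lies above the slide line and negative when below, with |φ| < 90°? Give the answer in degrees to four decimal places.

geometry: r = 22 mm, L = 170 mm, e = 6 mm; θ starts at 0°
rotate link 1 by -39°: θ ← 0° -39° = -39°
rotate link 1 by +63°: θ ← -39° +63° = 24°
h = r sin θ − e = 8.948206 − 6 = 2.948206
sin φ = h / L = 2.948206 / 170 = 0.01734239
φ = arcsin(0.01734239) = 0.993696°

0.9937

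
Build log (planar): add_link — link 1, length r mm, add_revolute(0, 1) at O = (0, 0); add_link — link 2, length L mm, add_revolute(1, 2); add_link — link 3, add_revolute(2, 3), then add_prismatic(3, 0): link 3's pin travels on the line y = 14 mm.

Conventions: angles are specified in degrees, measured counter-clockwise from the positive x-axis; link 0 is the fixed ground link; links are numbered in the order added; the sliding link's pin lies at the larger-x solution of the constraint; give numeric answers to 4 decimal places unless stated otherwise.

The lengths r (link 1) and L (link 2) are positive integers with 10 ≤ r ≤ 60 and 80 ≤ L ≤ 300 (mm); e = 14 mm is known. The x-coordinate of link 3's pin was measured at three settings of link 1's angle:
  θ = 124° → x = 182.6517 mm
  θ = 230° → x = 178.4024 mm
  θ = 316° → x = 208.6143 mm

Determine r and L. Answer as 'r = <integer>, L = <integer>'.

constraint per measurement: (x − r cos θ)² + (r sin θ − e)² = L²
subtracting the θ₁ and θ₂ equations cancels the r² and L² terms:
r = (x₁² − x₂²) / (2[(x₁cos θ₁ + e sin θ₁) − (x₂cos θ₂ + e sin θ₂)]) = 22.0002 → r = 22
L² = (x₁ − r cos θ₁)² + (r sin θ₁ − e)² = 38025.0079 → L = 195.0000 → L = 195
check at θ₃=316°: x = 208.6143 (printed 208.6143) ✓

r = 22, L = 195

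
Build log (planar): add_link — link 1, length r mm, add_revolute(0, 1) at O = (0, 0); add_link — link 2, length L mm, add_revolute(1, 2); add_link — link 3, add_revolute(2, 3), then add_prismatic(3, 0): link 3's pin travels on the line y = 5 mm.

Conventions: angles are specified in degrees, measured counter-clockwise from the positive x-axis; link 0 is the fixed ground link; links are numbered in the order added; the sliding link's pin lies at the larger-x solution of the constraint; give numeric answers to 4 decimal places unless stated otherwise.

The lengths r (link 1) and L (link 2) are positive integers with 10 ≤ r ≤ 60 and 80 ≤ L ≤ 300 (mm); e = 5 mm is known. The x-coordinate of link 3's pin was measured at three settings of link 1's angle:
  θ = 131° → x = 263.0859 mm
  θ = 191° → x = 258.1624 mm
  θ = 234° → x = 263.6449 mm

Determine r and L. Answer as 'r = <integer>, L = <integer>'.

constraint per measurement: (x − r cos θ)² + (r sin θ − e)² = L²
subtracting the θ₁ and θ₂ equations cancels the r² and L² terms:
r = (x₁² − x₂²) / (2[(x₁cos θ₁ + e sin θ₁) − (x₂cos θ₂ + e sin θ₂)]) = 14.9998 → r = 15
L² = (x₁ − r cos θ₁)² + (r sin θ₁ − e)² = 74528.9807 → L = 273.0000 → L = 273
check at θ₃=234°: x = 263.6449 (printed 263.6449) ✓

r = 15, L = 273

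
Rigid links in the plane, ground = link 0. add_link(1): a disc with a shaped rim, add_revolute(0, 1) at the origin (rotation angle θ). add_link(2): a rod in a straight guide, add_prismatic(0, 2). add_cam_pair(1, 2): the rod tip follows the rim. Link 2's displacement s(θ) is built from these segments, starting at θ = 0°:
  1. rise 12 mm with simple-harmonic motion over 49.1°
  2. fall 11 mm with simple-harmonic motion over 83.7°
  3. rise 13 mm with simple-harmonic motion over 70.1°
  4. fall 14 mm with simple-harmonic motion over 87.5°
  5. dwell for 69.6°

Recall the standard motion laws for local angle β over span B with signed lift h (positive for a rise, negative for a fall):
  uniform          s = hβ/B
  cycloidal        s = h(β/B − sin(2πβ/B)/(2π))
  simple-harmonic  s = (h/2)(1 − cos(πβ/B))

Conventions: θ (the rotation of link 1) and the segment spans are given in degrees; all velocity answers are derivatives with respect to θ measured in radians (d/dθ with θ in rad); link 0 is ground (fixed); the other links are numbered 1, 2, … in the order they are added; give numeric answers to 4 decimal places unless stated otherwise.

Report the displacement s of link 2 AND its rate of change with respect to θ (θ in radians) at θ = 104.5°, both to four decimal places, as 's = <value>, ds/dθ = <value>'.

segment 1 (0° to 49.1°, simple-harmonic, h = 12) is passed completely: s = 0.0000 + (12) = 12.0000
θ = 104.5° falls in segment 2 (49.1° to 132.8°, simple-harmonic, h = -11): β = 104.5 − 49.1 = 55.4°, B = 83.7°; Δs = -11/2·(1 − cos(π·0.6619)) = -8.1782; s = 12.0000 − 8.1782 = 3.8218
velocity in seg [49.1°–132.8°] (simple-harmonic), θ in radians: β = 55.4° = 0.9669 rad, B = 83.7° = 1.4608 rad; ds/dθ = (πh/(2B)) sin(πβ/B) = (π·(-11)/(2·1.4608)) sin(π·0.6619) = -10.330943 mm/rad

s = 3.8218, ds/dθ = -10.3309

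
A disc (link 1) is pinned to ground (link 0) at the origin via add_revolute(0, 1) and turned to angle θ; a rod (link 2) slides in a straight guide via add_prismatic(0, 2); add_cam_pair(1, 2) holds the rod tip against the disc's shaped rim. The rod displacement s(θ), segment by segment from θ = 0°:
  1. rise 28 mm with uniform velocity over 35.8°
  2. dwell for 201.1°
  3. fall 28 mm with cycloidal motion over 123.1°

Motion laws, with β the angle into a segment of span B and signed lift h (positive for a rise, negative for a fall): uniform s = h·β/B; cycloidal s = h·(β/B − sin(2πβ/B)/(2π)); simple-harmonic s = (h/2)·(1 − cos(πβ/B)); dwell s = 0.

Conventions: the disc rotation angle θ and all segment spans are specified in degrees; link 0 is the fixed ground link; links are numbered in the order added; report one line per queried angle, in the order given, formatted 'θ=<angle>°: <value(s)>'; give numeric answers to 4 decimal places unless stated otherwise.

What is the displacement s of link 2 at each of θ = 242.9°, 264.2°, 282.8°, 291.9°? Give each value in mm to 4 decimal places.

segment 1 (0° to 35.8°, uniform, h = 28) is passed completely: s = 0.0000 + (28) = 28.0000
segment 2 (35.8° to 236.9°, dwell): s unchanged at 28.0000
θ = 242.9° falls in segment 3 (236.9° to 360°, cycloidal, h = -28): β = 242.9 − 236.9 = 6°, B = 123.1°; Δs = -28·(0.0487 − sin(2π·0.0487)/(2π)) = -0.0212; s = 28.0000 − 0.0212 = 27.9788
θ = 264.2° falls in segment 3 (236.9° to 360°, cycloidal, h = -28): β = 264.2 − 236.9 = 27.3°, B = 123.1°; Δs = -28·(0.2218 − sin(2π·0.2218)/(2π)) = -1.8232; s = 28.0000 − 1.8232 = 26.1768
θ = 282.8° falls in segment 3 (236.9° to 360°, cycloidal, h = -28): β = 282.8 − 236.9 = 45.9°, B = 123.1°; Δs = -28·(0.3729 − sin(2π·0.3729)/(2π)) = -7.2472; s = 28.0000 − 7.2472 = 20.7528
θ = 291.9° falls in segment 3 (236.9° to 360°, cycloidal, h = -28): β = 291.9 − 236.9 = 55°, B = 123.1°; Δs = -28·(0.4468 − sin(2π·0.4468)/(2π)) = -11.0479; s = 28.0000 − 11.0479 = 16.9521

θ=242.9°: 27.9788
θ=264.2°: 26.1768
θ=282.8°: 20.7528
θ=291.9°: 16.9521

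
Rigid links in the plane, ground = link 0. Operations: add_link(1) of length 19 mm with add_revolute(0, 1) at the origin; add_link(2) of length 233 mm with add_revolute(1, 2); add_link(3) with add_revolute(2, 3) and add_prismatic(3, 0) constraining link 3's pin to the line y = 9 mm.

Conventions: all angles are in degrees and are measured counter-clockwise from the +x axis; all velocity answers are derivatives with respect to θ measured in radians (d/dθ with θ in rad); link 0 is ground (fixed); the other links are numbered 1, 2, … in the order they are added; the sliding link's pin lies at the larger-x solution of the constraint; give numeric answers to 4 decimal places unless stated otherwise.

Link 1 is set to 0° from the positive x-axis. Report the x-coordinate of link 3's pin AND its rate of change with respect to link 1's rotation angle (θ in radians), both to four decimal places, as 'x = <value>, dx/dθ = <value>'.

geometry: r = 19 mm, L = 233 mm, e = 9 mm
crank pin P = (r cos θ, r sin θ) = (19.000000, 0.000000)
h = r sin θ − e = 0.000000 − 9 = -9.000000
x = r cos θ + √(L² − h²) = 19.000000 + 232.826115 = 251.826115
dx/dθ = −r sin θ − h·r cos θ/√(L² − h²) (θ in radians; h = -9.000000) = 0.734454

x = 251.8261, dx/dθ = 0.7345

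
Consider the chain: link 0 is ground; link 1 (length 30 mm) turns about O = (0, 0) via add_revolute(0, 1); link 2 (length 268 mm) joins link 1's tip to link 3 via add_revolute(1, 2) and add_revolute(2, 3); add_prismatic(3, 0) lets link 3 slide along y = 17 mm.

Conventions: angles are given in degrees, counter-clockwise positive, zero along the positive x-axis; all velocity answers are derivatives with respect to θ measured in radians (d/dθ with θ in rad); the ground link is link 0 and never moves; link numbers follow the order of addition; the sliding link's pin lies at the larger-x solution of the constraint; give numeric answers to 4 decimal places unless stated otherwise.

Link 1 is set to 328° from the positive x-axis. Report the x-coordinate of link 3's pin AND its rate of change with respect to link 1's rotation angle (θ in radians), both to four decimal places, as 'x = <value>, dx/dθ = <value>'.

geometry: r = 30 mm, L = 268 mm, e = 17 mm
crank pin P = (r cos θ, r sin θ) = (25.441443, -15.897578)
h = r sin θ − e = -15.897578 − 17 = -32.897578
x = r cos θ + √(L² − h²) = 25.441443 + 265.973212 = 291.414655
dx/dθ = −r sin θ − h·r cos θ/√(L² − h²) (θ in radians; h = -32.897578) = 19.044368

x = 291.4147, dx/dθ = 19.0444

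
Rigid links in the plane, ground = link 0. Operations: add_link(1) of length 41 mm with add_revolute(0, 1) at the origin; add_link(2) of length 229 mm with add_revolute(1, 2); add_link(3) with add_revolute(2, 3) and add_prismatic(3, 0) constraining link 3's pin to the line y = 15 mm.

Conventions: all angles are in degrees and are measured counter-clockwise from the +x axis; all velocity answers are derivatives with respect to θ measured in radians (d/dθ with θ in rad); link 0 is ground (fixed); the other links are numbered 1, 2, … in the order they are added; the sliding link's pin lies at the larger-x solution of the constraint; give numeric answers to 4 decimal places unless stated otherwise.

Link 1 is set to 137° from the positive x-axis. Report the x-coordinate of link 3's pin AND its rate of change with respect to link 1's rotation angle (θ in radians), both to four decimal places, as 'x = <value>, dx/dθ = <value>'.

geometry: r = 41 mm, L = 229 mm, e = 15 mm
crank pin P = (r cos θ, r sin θ) = (-29.985502, 27.961933)
h = r sin θ − e = 27.961933 − 15 = 12.961933
x = r cos θ + √(L² − h²) = -29.985502 + 228.632868 = 198.647366
dx/dθ = −r sin θ − h·r cos θ/√(L² − h²) (θ in radians; h = 12.961933) = -26.261958

x = 198.6474, dx/dθ = -26.2620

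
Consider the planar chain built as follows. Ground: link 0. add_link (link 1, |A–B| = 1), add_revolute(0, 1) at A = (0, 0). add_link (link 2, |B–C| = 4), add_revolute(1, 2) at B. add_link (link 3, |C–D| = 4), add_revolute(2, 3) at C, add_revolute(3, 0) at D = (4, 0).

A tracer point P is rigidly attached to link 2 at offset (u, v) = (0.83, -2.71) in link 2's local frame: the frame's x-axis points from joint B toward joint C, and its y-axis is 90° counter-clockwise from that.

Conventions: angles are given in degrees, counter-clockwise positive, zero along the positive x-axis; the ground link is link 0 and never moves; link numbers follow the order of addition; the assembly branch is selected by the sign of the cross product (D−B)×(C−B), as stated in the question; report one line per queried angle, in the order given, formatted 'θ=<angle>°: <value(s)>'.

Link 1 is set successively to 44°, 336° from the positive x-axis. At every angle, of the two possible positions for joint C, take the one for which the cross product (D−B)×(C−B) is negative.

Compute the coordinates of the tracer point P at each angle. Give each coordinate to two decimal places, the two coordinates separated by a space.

A=(0,0), D=(4.00,0)
θ=44°: B = A + 1.00·(cos44°, sin44°) = (0.7193, 0.6947)
θ=44°: |BD| = 3.3534
θ=44°: circle(B,4.00) ∩ circle(D,4.00): a=1.6767, h=3.6316
θ=44°:   candidates: C₊=(3.1120,3.9002) cross=12.178; C₋=(1.6074,-3.2055) cross=-12.178
θ=44°:   branch - wants cross < 0 → take C=(1.6074,-3.2055) (cross=-12.178)
θ=44°: ex = (C−B)/|BC| = (0.2220,-0.9750); ey = (0.9750,0.2220)
θ=44°: P = B + 0.83·ex + -2.71·ey = (-1.7388,-0.7163)
θ=336°: B = A + 1.00·(cos336°, sin336°) = (0.9135, -0.4067)
θ=336°: |BD| = 3.1131
θ=336°: circle(B,4.00) ∩ circle(D,4.00): a=1.5566, h=3.6847
θ=336°:   candidates: C₊=(1.9754,3.4498) cross=11.471; C₋=(2.9382,-3.8565) cross=-11.471
θ=336°:   branch - wants cross < 0 → take C=(2.9382,-3.8565) (cross=-11.471)
θ=336°: ex = (C−B)/|BC| = (0.5062,-0.8624); ey = (0.8624,0.5062)
θ=336°: P = B + 0.83·ex + -2.71·ey = (-1.0036,-2.4943)

θ=44°: -1.74 -0.72
θ=336°: -1.00 -2.49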